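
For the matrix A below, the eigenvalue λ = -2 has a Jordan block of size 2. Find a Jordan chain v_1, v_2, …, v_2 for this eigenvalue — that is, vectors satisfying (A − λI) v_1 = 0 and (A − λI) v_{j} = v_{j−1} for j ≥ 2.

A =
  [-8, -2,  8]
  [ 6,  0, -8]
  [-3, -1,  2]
A Jordan chain for λ = -2 of length 2:
v_1 = (-6, 6, -3)ᵀ
v_2 = (1, 0, 0)ᵀ

Let N = A − (-2)·I. We want v_2 with N^2 v_2 = 0 but N^1 v_2 ≠ 0; then v_{j-1} := N · v_j for j = 2, …, 2.

Pick v_2 = (1, 0, 0)ᵀ.
Then v_1 = N · v_2 = (-6, 6, -3)ᵀ.

Sanity check: (A − (-2)·I) v_1 = (0, 0, 0)ᵀ = 0. ✓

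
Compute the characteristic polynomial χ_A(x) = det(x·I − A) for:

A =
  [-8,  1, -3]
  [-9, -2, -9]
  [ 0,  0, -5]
x^3 + 15*x^2 + 75*x + 125

Expanding det(x·I − A) (e.g. by cofactor expansion or by noting that A is similar to its Jordan form J, which has the same characteristic polynomial as A) gives
  χ_A(x) = x^3 + 15*x^2 + 75*x + 125
which factors as (x + 5)^3. The eigenvalues (with algebraic multiplicities) are λ = -5 with multiplicity 3.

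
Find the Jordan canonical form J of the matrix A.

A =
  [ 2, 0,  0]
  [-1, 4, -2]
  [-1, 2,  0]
J_2(2) ⊕ J_1(2)

The characteristic polynomial is
  det(x·I − A) = x^3 - 6*x^2 + 12*x - 8 = (x - 2)^3

Eigenvalues and multiplicities (the geometric multiplicity of λ is n − rank(A − λI), which equals the number of Jordan blocks for λ):
  λ = 2: algebraic multiplicity = 3, geometric multiplicity = 2

Determining the block sizes for each eigenvalue:
  λ = 2: 2 blocks summing to 3 forces exactly one block of size 2 and the rest size 1 → block sizes [2, 1]

Assembling the blocks gives a Jordan form
J =
  [2, 1, 0]
  [0, 2, 0]
  [0, 0, 2]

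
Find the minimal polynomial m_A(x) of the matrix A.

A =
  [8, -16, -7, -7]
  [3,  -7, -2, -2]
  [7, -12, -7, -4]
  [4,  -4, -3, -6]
x^3 + 9*x^2 + 27*x + 27

The characteristic polynomial is χ_A(x) = (x + 3)^4, so the eigenvalues are known. The minimal polynomial is
  m_A(x) = Π_λ (x − λ)^{k_λ}
where k_λ is the size of the *largest* Jordan block for λ (equivalently, the smallest k with (A − λI)^k v = 0 for every generalised eigenvector v of λ).

  λ = -3: largest Jordan block has size 3, contributing (x + 3)^3

So m_A(x) = (x + 3)^3 = x^3 + 9*x^2 + 27*x + 27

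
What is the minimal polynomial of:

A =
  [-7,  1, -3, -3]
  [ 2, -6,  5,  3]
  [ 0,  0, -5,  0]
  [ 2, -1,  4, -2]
x^3 + 15*x^2 + 75*x + 125

The characteristic polynomial is χ_A(x) = (x + 5)^4, so the eigenvalues are known. The minimal polynomial is
  m_A(x) = Π_λ (x − λ)^{k_λ}
where k_λ is the size of the *largest* Jordan block for λ (equivalently, the smallest k with (A − λI)^k v = 0 for every generalised eigenvector v of λ).

  λ = -5: largest Jordan block has size 3, contributing (x + 5)^3

So m_A(x) = (x + 5)^3 = x^3 + 15*x^2 + 75*x + 125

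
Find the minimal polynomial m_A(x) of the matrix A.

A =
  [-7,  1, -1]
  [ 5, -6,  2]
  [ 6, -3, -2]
x^3 + 15*x^2 + 75*x + 125

The characteristic polynomial is χ_A(x) = (x + 5)^3, so the eigenvalues are known. The minimal polynomial is
  m_A(x) = Π_λ (x − λ)^{k_λ}
where k_λ is the size of the *largest* Jordan block for λ (equivalently, the smallest k with (A − λI)^k v = 0 for every generalised eigenvector v of λ).

  λ = -5: largest Jordan block has size 3, contributing (x + 5)^3

So m_A(x) = (x + 5)^3 = x^3 + 15*x^2 + 75*x + 125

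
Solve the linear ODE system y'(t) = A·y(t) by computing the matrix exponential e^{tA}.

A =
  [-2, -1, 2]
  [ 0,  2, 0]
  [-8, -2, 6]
e^{tA} =
  [-4*t*exp(2*t) + exp(2*t), -t*exp(2*t), 2*t*exp(2*t)]
  [0, exp(2*t), 0]
  [-8*t*exp(2*t), -2*t*exp(2*t), 4*t*exp(2*t) + exp(2*t)]

Strategy: write A = P · J · P⁻¹ where J is a Jordan canonical form, so e^{tA} = P · e^{tJ} · P⁻¹, and e^{tJ} can be computed block-by-block.

A has Jordan form
J =
  [2, 1, 0]
  [0, 2, 0]
  [0, 0, 2]
(up to reordering of blocks).

Per-block formulas:
  For a 2×2 Jordan block J_2(2): exp(t · J_2(2)) = e^(2t)·(I + t·N), where N is the 2×2 nilpotent shift.
  For a 1×1 block at λ = 2: exp(t · [2]) = [e^(2t)].

After assembling e^{tJ} and conjugating by P, we get:

e^{tA} =
  [-4*t*exp(2*t) + exp(2*t), -t*exp(2*t), 2*t*exp(2*t)]
  [0, exp(2*t), 0]
  [-8*t*exp(2*t), -2*t*exp(2*t), 4*t*exp(2*t) + exp(2*t)]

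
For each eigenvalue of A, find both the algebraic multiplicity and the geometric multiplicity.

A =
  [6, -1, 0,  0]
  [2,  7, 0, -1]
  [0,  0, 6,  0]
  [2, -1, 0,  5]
λ = 6: alg = 4, geom = 2

Step 1 — factor the characteristic polynomial to read off the algebraic multiplicities:
  χ_A(x) = (x - 6)^4

Step 2 — compute geometric multiplicities via the rank-nullity identity g(λ) = n − rank(A − λI):
  rank(A − (6)·I) = 2, so dim ker(A − (6)·I) = n − 2 = 2

Summary:
  λ = 6: algebraic multiplicity = 4, geometric multiplicity = 2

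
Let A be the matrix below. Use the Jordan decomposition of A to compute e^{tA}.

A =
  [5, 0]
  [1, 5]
e^{tA} =
  [exp(5*t), 0]
  [t*exp(5*t), exp(5*t)]

Strategy: write A = P · J · P⁻¹ where J is a Jordan canonical form, so e^{tA} = P · e^{tJ} · P⁻¹, and e^{tJ} can be computed block-by-block.

A has Jordan form
J =
  [5, 1]
  [0, 5]
(up to reordering of blocks).

Per-block formulas:
  For a 2×2 Jordan block J_2(5): exp(t · J_2(5)) = e^(5t)·(I + t·N), where N is the 2×2 nilpotent shift.

After assembling e^{tJ} and conjugating by P, we get:

e^{tA} =
  [exp(5*t), 0]
  [t*exp(5*t), exp(5*t)]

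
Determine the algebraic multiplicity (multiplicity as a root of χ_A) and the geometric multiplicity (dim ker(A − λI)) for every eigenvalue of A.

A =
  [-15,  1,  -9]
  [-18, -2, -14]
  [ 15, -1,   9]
λ = -4: alg = 2, geom = 1; λ = 0: alg = 1, geom = 1

Step 1 — factor the characteristic polynomial to read off the algebraic multiplicities:
  χ_A(x) = x*(x + 4)^2

Step 2 — compute geometric multiplicities via the rank-nullity identity g(λ) = n − rank(A − λI):
  rank(A − (-4)·I) = 2, so dim ker(A − (-4)·I) = n − 2 = 1
  rank(A − (0)·I) = 2, so dim ker(A − (0)·I) = n − 2 = 1

Summary:
  λ = -4: algebraic multiplicity = 2, geometric multiplicity = 1
  λ = 0: algebraic multiplicity = 1, geometric multiplicity = 1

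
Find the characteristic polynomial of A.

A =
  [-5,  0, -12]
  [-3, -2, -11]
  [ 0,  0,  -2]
x^3 + 9*x^2 + 24*x + 20

Expanding det(x·I − A) (e.g. by cofactor expansion or by noting that A is similar to its Jordan form J, which has the same characteristic polynomial as A) gives
  χ_A(x) = x^3 + 9*x^2 + 24*x + 20
which factors as (x + 2)^2*(x + 5). The eigenvalues (with algebraic multiplicities) are λ = -5 with multiplicity 1, λ = -2 with multiplicity 2.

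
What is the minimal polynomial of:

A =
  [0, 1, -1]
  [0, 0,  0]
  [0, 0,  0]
x^2

The characteristic polynomial is χ_A(x) = x^3, so the eigenvalues are known. The minimal polynomial is
  m_A(x) = Π_λ (x − λ)^{k_λ}
where k_λ is the size of the *largest* Jordan block for λ (equivalently, the smallest k with (A − λI)^k v = 0 for every generalised eigenvector v of λ).

  λ = 0: largest Jordan block has size 2, contributing (x − 0)^2

So m_A(x) = x^2 = x^2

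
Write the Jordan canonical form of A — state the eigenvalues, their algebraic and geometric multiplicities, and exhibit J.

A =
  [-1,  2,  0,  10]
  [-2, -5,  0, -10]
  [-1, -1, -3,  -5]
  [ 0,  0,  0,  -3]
J_2(-3) ⊕ J_1(-3) ⊕ J_1(-3)

The characteristic polynomial is
  det(x·I − A) = x^4 + 12*x^3 + 54*x^2 + 108*x + 81 = (x + 3)^4

Eigenvalues and multiplicities (the geometric multiplicity of λ is n − rank(A − λI), which equals the number of Jordan blocks for λ):
  λ = -3: algebraic multiplicity = 4, geometric multiplicity = 3

Determining the block sizes for each eigenvalue:
  λ = -3: 3 blocks summing to 4 forces exactly one block of size 2 and the rest size 1 → block sizes [2, 1, 1]

Assembling the blocks gives a Jordan form
J =
  [-3,  1,  0,  0]
  [ 0, -3,  0,  0]
  [ 0,  0, -3,  0]
  [ 0,  0,  0, -3]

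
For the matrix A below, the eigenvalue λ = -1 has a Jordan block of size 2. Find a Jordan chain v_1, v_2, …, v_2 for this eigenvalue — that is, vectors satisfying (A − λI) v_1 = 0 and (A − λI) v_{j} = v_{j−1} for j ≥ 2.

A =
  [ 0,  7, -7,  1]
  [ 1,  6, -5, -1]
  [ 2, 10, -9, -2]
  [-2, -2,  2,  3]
A Jordan chain for λ = -1 of length 2:
v_1 = (-5, -1, -2, -2)ᵀ
v_2 = (2, 1, 2, 0)ᵀ

Let N = A − (-1)·I. We want v_2 with N^2 v_2 = 0 but N^1 v_2 ≠ 0; then v_{j-1} := N · v_j for j = 2, …, 2.

Pick v_2 = (2, 1, 2, 0)ᵀ.
Then v_1 = N · v_2 = (-5, -1, -2, -2)ᵀ.

Sanity check: (A − (-1)·I) v_1 = (0, 0, 0, 0)ᵀ = 0. ✓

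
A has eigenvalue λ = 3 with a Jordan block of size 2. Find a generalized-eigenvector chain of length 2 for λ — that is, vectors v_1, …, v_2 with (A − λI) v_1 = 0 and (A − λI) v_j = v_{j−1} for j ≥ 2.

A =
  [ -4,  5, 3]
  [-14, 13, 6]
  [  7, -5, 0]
A Jordan chain for λ = 3 of length 2:
v_1 = (-7, -14, 7)ᵀ
v_2 = (1, 0, 0)ᵀ

Let N = A − (3)·I. We want v_2 with N^2 v_2 = 0 but N^1 v_2 ≠ 0; then v_{j-1} := N · v_j for j = 2, …, 2.

Pick v_2 = (1, 0, 0)ᵀ.
Then v_1 = N · v_2 = (-7, -14, 7)ᵀ.

Sanity check: (A − (3)·I) v_1 = (0, 0, 0)ᵀ = 0. ✓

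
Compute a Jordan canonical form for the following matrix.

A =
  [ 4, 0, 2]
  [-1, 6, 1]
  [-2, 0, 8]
J_2(6) ⊕ J_1(6)

The characteristic polynomial is
  det(x·I − A) = x^3 - 18*x^2 + 108*x - 216 = (x - 6)^3

Eigenvalues and multiplicities (the geometric multiplicity of λ is n − rank(A − λI), which equals the number of Jordan blocks for λ):
  λ = 6: algebraic multiplicity = 3, geometric multiplicity = 2

Determining the block sizes for each eigenvalue:
  λ = 6: 2 blocks summing to 3 forces exactly one block of size 2 and the rest size 1 → block sizes [2, 1]

Assembling the blocks gives a Jordan form
J =
  [6, 1, 0]
  [0, 6, 0]
  [0, 0, 6]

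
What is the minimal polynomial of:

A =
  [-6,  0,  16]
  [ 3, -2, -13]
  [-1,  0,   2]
x^3 + 6*x^2 + 12*x + 8

The characteristic polynomial is χ_A(x) = (x + 2)^3, so the eigenvalues are known. The minimal polynomial is
  m_A(x) = Π_λ (x − λ)^{k_λ}
where k_λ is the size of the *largest* Jordan block for λ (equivalently, the smallest k with (A − λI)^k v = 0 for every generalised eigenvector v of λ).

  λ = -2: largest Jordan block has size 3, contributing (x + 2)^3

So m_A(x) = (x + 2)^3 = x^3 + 6*x^2 + 12*x + 8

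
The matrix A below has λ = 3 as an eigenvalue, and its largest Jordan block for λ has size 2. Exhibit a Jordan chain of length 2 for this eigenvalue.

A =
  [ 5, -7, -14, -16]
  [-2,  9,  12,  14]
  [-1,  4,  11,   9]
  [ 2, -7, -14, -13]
A Jordan chain for λ = 3 of length 2:
v_1 = (2, -2, -1, 2)ᵀ
v_2 = (1, 0, 0, 0)ᵀ

Let N = A − (3)·I. We want v_2 with N^2 v_2 = 0 but N^1 v_2 ≠ 0; then v_{j-1} := N · v_j for j = 2, …, 2.

Pick v_2 = (1, 0, 0, 0)ᵀ.
Then v_1 = N · v_2 = (2, -2, -1, 2)ᵀ.

Sanity check: (A − (3)·I) v_1 = (0, 0, 0, 0)ᵀ = 0. ✓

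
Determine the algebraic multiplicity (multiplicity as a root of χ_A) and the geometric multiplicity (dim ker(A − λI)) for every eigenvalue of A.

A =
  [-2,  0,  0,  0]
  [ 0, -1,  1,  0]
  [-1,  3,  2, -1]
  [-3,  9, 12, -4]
λ = -2: alg = 1, geom = 1; λ = -1: alg = 3, geom = 1

Step 1 — factor the characteristic polynomial to read off the algebraic multiplicities:
  χ_A(x) = (x + 1)^3*(x + 2)

Step 2 — compute geometric multiplicities via the rank-nullity identity g(λ) = n − rank(A − λI):
  rank(A − (-2)·I) = 3, so dim ker(A − (-2)·I) = n − 3 = 1
  rank(A − (-1)·I) = 3, so dim ker(A − (-1)·I) = n − 3 = 1

Summary:
  λ = -2: algebraic multiplicity = 1, geometric multiplicity = 1
  λ = -1: algebraic multiplicity = 3, geometric multiplicity = 1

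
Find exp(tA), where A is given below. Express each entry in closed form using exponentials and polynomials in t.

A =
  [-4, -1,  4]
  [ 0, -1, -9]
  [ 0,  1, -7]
e^{tA} =
  [exp(-4*t), t^2*exp(-4*t)/2 - t*exp(-4*t), -3*t^2*exp(-4*t)/2 + 4*t*exp(-4*t)]
  [0, 3*t*exp(-4*t) + exp(-4*t), -9*t*exp(-4*t)]
  [0, t*exp(-4*t), -3*t*exp(-4*t) + exp(-4*t)]

Strategy: write A = P · J · P⁻¹ where J is a Jordan canonical form, so e^{tA} = P · e^{tJ} · P⁻¹, and e^{tJ} can be computed block-by-block.

A has Jordan form
J =
  [-4,  1,  0]
  [ 0, -4,  1]
  [ 0,  0, -4]
(up to reordering of blocks).

Per-block formulas:
  For a 3×3 Jordan block J_3(-4): exp(t · J_3(-4)) = e^(-4t)·(I + t·N + (t^2/2)·N^2), where N is the 3×3 nilpotent shift.

After assembling e^{tJ} and conjugating by P, we get:

e^{tA} =
  [exp(-4*t), t^2*exp(-4*t)/2 - t*exp(-4*t), -3*t^2*exp(-4*t)/2 + 4*t*exp(-4*t)]
  [0, 3*t*exp(-4*t) + exp(-4*t), -9*t*exp(-4*t)]
  [0, t*exp(-4*t), -3*t*exp(-4*t) + exp(-4*t)]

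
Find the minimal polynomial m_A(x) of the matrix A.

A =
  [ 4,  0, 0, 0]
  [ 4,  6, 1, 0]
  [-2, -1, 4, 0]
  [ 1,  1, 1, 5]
x^3 - 14*x^2 + 65*x - 100

The characteristic polynomial is χ_A(x) = (x - 5)^3*(x - 4), so the eigenvalues are known. The minimal polynomial is
  m_A(x) = Π_λ (x − λ)^{k_λ}
where k_λ is the size of the *largest* Jordan block for λ (equivalently, the smallest k with (A − λI)^k v = 0 for every generalised eigenvector v of λ).

  λ = 4: largest Jordan block has size 1, contributing (x − 4)
  λ = 5: largest Jordan block has size 2, contributing (x − 5)^2

So m_A(x) = (x - 5)^2*(x - 4) = x^3 - 14*x^2 + 65*x - 100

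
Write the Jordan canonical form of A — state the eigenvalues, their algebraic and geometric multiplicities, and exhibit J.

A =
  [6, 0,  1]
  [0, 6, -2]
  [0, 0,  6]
J_2(6) ⊕ J_1(6)

The characteristic polynomial is
  det(x·I − A) = x^3 - 18*x^2 + 108*x - 216 = (x - 6)^3

Eigenvalues and multiplicities (the geometric multiplicity of λ is n − rank(A − λI), which equals the number of Jordan blocks for λ):
  λ = 6: algebraic multiplicity = 3, geometric multiplicity = 2

Determining the block sizes for each eigenvalue:
  λ = 6: 2 blocks summing to 3 forces exactly one block of size 2 and the rest size 1 → block sizes [2, 1]

Assembling the blocks gives a Jordan form
J =
  [6, 1, 0]
  [0, 6, 0]
  [0, 0, 6]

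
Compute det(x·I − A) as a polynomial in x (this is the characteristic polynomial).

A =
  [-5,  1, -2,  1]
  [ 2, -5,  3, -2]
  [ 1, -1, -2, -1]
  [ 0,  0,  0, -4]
x^4 + 16*x^3 + 96*x^2 + 256*x + 256

Expanding det(x·I − A) (e.g. by cofactor expansion or by noting that A is similar to its Jordan form J, which has the same characteristic polynomial as A) gives
  χ_A(x) = x^4 + 16*x^3 + 96*x^2 + 256*x + 256
which factors as (x + 4)^4. The eigenvalues (with algebraic multiplicities) are λ = -4 with multiplicity 4.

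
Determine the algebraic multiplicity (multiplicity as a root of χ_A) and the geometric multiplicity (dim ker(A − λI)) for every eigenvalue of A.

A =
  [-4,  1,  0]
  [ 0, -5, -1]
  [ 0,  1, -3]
λ = -4: alg = 3, geom = 1

Step 1 — factor the characteristic polynomial to read off the algebraic multiplicities:
  χ_A(x) = (x + 4)^3

Step 2 — compute geometric multiplicities via the rank-nullity identity g(λ) = n − rank(A − λI):
  rank(A − (-4)·I) = 2, so dim ker(A − (-4)·I) = n − 2 = 1

Summary:
  λ = -4: algebraic multiplicity = 3, geometric multiplicity = 1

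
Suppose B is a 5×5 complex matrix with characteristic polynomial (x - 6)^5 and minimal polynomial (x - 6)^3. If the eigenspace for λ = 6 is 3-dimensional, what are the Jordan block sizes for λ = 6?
Block sizes for λ = 6: [3, 1, 1]

Step 1 — from the characteristic polynomial, algebraic multiplicity of λ = 6 is 5. From dim ker(B − (6)·I) = 3, there are exactly 3 Jordan blocks for λ = 6.
Step 2 — from the minimal polynomial, the factor (x − 6)^3 tells us the largest block for λ = 6 has size 3.
Step 3 — with total size 5, 3 blocks, and largest block 3, the block sizes (in nonincreasing order) are [3, 1, 1].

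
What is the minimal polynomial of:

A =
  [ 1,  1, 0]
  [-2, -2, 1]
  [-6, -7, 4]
x^3 - 3*x^2 + 3*x - 1

The characteristic polynomial is χ_A(x) = (x - 1)^3, so the eigenvalues are known. The minimal polynomial is
  m_A(x) = Π_λ (x − λ)^{k_λ}
where k_λ is the size of the *largest* Jordan block for λ (equivalently, the smallest k with (A − λI)^k v = 0 for every generalised eigenvector v of λ).

  λ = 1: largest Jordan block has size 3, contributing (x − 1)^3

So m_A(x) = (x - 1)^3 = x^3 - 3*x^2 + 3*x - 1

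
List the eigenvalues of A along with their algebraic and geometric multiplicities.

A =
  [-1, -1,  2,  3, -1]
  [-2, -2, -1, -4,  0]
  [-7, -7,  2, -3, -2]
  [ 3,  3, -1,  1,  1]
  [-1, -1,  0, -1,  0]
λ = 0: alg = 5, geom = 2

Step 1 — factor the characteristic polynomial to read off the algebraic multiplicities:
  χ_A(x) = x^5

Step 2 — compute geometric multiplicities via the rank-nullity identity g(λ) = n − rank(A − λI):
  rank(A − (0)·I) = 3, so dim ker(A − (0)·I) = n − 3 = 2

Summary:
  λ = 0: algebraic multiplicity = 5, geometric multiplicity = 2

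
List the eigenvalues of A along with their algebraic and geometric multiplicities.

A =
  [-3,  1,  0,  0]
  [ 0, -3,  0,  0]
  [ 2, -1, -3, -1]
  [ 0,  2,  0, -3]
λ = -3: alg = 4, geom = 2

Step 1 — factor the characteristic polynomial to read off the algebraic multiplicities:
  χ_A(x) = (x + 3)^4

Step 2 — compute geometric multiplicities via the rank-nullity identity g(λ) = n − rank(A − λI):
  rank(A − (-3)·I) = 2, so dim ker(A − (-3)·I) = n − 2 = 2

Summary:
  λ = -3: algebraic multiplicity = 4, geometric multiplicity = 2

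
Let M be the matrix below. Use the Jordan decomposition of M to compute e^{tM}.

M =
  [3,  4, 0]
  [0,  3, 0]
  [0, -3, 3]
e^{tM} =
  [exp(3*t), 4*t*exp(3*t), 0]
  [0, exp(3*t), 0]
  [0, -3*t*exp(3*t), exp(3*t)]

Strategy: write M = P · J · P⁻¹ where J is a Jordan canonical form, so e^{tM} = P · e^{tJ} · P⁻¹, and e^{tJ} can be computed block-by-block.

M has Jordan form
J =
  [3, 1, 0]
  [0, 3, 0]
  [0, 0, 3]
(up to reordering of blocks).

Per-block formulas:
  For a 2×2 Jordan block J_2(3): exp(t · J_2(3)) = e^(3t)·(I + t·N), where N is the 2×2 nilpotent shift.
  For a 1×1 block at λ = 3: exp(t · [3]) = [e^(3t)].

After assembling e^{tJ} and conjugating by P, we get:

e^{tM} =
  [exp(3*t), 4*t*exp(3*t), 0]
  [0, exp(3*t), 0]
  [0, -3*t*exp(3*t), exp(3*t)]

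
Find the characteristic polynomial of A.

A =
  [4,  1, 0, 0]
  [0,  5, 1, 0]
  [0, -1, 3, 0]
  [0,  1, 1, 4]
x^4 - 16*x^3 + 96*x^2 - 256*x + 256

Expanding det(x·I − A) (e.g. by cofactor expansion or by noting that A is similar to its Jordan form J, which has the same characteristic polynomial as A) gives
  χ_A(x) = x^4 - 16*x^3 + 96*x^2 - 256*x + 256
which factors as (x - 4)^4. The eigenvalues (with algebraic multiplicities) are λ = 4 with multiplicity 4.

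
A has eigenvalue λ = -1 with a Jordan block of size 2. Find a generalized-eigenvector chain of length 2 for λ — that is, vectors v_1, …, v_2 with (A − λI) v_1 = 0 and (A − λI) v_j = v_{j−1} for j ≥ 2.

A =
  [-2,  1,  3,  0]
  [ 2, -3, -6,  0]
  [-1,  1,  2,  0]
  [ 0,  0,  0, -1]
A Jordan chain for λ = -1 of length 2:
v_1 = (-1, 2, -1, 0)ᵀ
v_2 = (1, 0, 0, 0)ᵀ

Let N = A − (-1)·I. We want v_2 with N^2 v_2 = 0 but N^1 v_2 ≠ 0; then v_{j-1} := N · v_j for j = 2, …, 2.

Pick v_2 = (1, 0, 0, 0)ᵀ.
Then v_1 = N · v_2 = (-1, 2, -1, 0)ᵀ.

Sanity check: (A − (-1)·I) v_1 = (0, 0, 0, 0)ᵀ = 0. ✓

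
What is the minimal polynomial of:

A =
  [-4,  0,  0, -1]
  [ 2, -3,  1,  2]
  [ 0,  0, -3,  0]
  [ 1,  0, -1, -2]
x^3 + 9*x^2 + 27*x + 27

The characteristic polynomial is χ_A(x) = (x + 3)^4, so the eigenvalues are known. The minimal polynomial is
  m_A(x) = Π_λ (x − λ)^{k_λ}
where k_λ is the size of the *largest* Jordan block for λ (equivalently, the smallest k with (A − λI)^k v = 0 for every generalised eigenvector v of λ).

  λ = -3: largest Jordan block has size 3, contributing (x + 3)^3

So m_A(x) = (x + 3)^3 = x^3 + 9*x^2 + 27*x + 27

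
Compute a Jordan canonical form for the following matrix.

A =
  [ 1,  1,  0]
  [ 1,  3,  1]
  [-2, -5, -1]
J_3(1)

The characteristic polynomial is
  det(x·I − A) = x^3 - 3*x^2 + 3*x - 1 = (x - 1)^3

Eigenvalues and multiplicities (the geometric multiplicity of λ is n − rank(A − λI), which equals the number of Jordan blocks for λ):
  λ = 1: algebraic multiplicity = 3, geometric multiplicity = 1

Determining the block sizes for each eigenvalue:
  λ = 1: one block (gm = 1), so the single block has size am = 3 → block sizes [3]

Assembling the blocks gives a Jordan form
J =
  [1, 1, 0]
  [0, 1, 1]
  [0, 0, 1]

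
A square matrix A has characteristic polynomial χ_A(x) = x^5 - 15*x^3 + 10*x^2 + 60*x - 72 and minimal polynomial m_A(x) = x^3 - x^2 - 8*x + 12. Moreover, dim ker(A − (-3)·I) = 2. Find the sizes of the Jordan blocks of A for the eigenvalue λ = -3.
Block sizes for λ = -3: [1, 1]

Step 1 — from the characteristic polynomial, algebraic multiplicity of λ = -3 is 2. From dim ker(A − (-3)·I) = 2, there are exactly 2 Jordan blocks for λ = -3.
Step 2 — from the minimal polynomial, the factor (x + 3) tells us the largest block for λ = -3 has size 1.
Step 3 — with total size 2, 2 blocks, and largest block 1, the block sizes (in nonincreasing order) are [1, 1].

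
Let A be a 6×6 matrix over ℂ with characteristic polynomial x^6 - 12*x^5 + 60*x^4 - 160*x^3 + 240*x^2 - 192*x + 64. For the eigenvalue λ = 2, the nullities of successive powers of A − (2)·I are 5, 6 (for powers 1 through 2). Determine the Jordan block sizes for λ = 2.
Block sizes for λ = 2: [2, 1, 1, 1, 1]

From the dimensions of kernels of powers, the number of Jordan blocks of size at least j is d_j − d_{j−1} where d_j = dim ker(N^j) (with d_0 = 0). Computing the differences gives [5, 1].
The number of blocks of size exactly k is (#blocks of size ≥ k) − (#blocks of size ≥ k + 1), so the partition is: 4 block(s) of size 1, 1 block(s) of size 2.
In nonincreasing order the block sizes are [2, 1, 1, 1, 1].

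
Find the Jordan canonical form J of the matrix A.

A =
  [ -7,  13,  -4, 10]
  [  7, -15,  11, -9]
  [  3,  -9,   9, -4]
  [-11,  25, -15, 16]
J_1(-3) ⊕ J_3(2)

The characteristic polynomial is
  det(x·I − A) = x^4 - 3*x^3 - 6*x^2 + 28*x - 24 = (x - 2)^3*(x + 3)

Eigenvalues and multiplicities (the geometric multiplicity of λ is n − rank(A − λI), which equals the number of Jordan blocks for λ):
  λ = -3: algebraic multiplicity = 1, geometric multiplicity = 1
  λ = 2: algebraic multiplicity = 3, geometric multiplicity = 1

Determining the block sizes for each eigenvalue:
  λ = -3: one block (gm = 1), so the single block has size am = 1 → block sizes [1]
  λ = 2: one block (gm = 1), so the single block has size am = 3 → block sizes [3]

Assembling the blocks gives a Jordan form
J =
  [-3, 0, 0, 0]
  [ 0, 2, 1, 0]
  [ 0, 0, 2, 1]
  [ 0, 0, 0, 2]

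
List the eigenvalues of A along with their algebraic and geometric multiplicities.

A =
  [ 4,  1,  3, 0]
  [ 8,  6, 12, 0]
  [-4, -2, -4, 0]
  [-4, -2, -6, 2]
λ = 2: alg = 4, geom = 3

Step 1 — factor the characteristic polynomial to read off the algebraic multiplicities:
  χ_A(x) = (x - 2)^4

Step 2 — compute geometric multiplicities via the rank-nullity identity g(λ) = n − rank(A − λI):
  rank(A − (2)·I) = 1, so dim ker(A − (2)·I) = n − 1 = 3

Summary:
  λ = 2: algebraic multiplicity = 4, geometric multiplicity = 3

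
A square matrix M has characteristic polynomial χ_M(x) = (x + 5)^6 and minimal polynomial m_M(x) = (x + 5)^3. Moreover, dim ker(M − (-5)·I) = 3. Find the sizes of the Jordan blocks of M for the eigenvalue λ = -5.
Block sizes for λ = -5: [3, 2, 1]

Step 1 — from the characteristic polynomial, algebraic multiplicity of λ = -5 is 6. From dim ker(M − (-5)·I) = 3, there are exactly 3 Jordan blocks for λ = -5.
Step 2 — from the minimal polynomial, the factor (x + 5)^3 tells us the largest block for λ = -5 has size 3.
Step 3 — with total size 6, 3 blocks, and largest block 3, the block sizes (in nonincreasing order) are [3, 2, 1].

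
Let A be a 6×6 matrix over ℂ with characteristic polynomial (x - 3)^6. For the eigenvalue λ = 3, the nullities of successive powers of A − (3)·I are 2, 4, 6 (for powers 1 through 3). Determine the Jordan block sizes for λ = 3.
Block sizes for λ = 3: [3, 3]

From the dimensions of kernels of powers, the number of Jordan blocks of size at least j is d_j − d_{j−1} where d_j = dim ker(N^j) (with d_0 = 0). Computing the differences gives [2, 2, 2].
The number of blocks of size exactly k is (#blocks of size ≥ k) − (#blocks of size ≥ k + 1), so the partition is: 2 block(s) of size 3.
In nonincreasing order the block sizes are [3, 3].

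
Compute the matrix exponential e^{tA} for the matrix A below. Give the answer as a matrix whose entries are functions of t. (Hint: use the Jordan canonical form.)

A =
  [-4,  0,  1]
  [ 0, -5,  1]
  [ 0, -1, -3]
e^{tA} =
  [exp(-4*t), -t^2*exp(-4*t)/2, t^2*exp(-4*t)/2 + t*exp(-4*t)]
  [0, -t*exp(-4*t) + exp(-4*t), t*exp(-4*t)]
  [0, -t*exp(-4*t), t*exp(-4*t) + exp(-4*t)]

Strategy: write A = P · J · P⁻¹ where J is a Jordan canonical form, so e^{tA} = P · e^{tJ} · P⁻¹, and e^{tJ} can be computed block-by-block.

A has Jordan form
J =
  [-4,  1,  0]
  [ 0, -4,  1]
  [ 0,  0, -4]
(up to reordering of blocks).

Per-block formulas:
  For a 3×3 Jordan block J_3(-4): exp(t · J_3(-4)) = e^(-4t)·(I + t·N + (t^2/2)·N^2), where N is the 3×3 nilpotent shift.

After assembling e^{tJ} and conjugating by P, we get:

e^{tA} =
  [exp(-4*t), -t^2*exp(-4*t)/2, t^2*exp(-4*t)/2 + t*exp(-4*t)]
  [0, -t*exp(-4*t) + exp(-4*t), t*exp(-4*t)]
  [0, -t*exp(-4*t), t*exp(-4*t) + exp(-4*t)]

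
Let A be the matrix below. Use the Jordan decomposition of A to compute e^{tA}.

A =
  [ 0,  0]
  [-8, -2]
e^{tA} =
  [1, 0]
  [-4 + 4*exp(-2*t), exp(-2*t)]

Strategy: write A = P · J · P⁻¹ where J is a Jordan canonical form, so e^{tA} = P · e^{tJ} · P⁻¹, and e^{tJ} can be computed block-by-block.

A has Jordan form
J =
  [-2, 0]
  [ 0, 0]
(up to reordering of blocks).

Per-block formulas:
  For a 1×1 block at λ = 0: exp(t · [0]) = [e^(0t)].
  For a 1×1 block at λ = -2: exp(t · [-2]) = [e^(-2t)].

After assembling e^{tJ} and conjugating by P, we get:

e^{tA} =
  [1, 0]
  [-4 + 4*exp(-2*t), exp(-2*t)]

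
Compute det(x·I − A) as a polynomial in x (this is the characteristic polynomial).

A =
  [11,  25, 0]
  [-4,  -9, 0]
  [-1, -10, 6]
x^3 - 8*x^2 + 13*x - 6

Expanding det(x·I − A) (e.g. by cofactor expansion or by noting that A is similar to its Jordan form J, which has the same characteristic polynomial as A) gives
  χ_A(x) = x^3 - 8*x^2 + 13*x - 6
which factors as (x - 6)*(x - 1)^2. The eigenvalues (with algebraic multiplicities) are λ = 1 with multiplicity 2, λ = 6 with multiplicity 1.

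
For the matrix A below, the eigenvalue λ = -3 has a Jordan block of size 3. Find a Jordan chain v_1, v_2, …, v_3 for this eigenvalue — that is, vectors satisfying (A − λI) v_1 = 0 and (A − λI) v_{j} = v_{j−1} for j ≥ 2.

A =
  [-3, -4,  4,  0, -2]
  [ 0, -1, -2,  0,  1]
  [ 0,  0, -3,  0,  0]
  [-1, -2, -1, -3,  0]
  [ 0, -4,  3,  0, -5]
A Jordan chain for λ = -3 of length 3:
v_1 = (2, -1, 0, 0, 2)ᵀ
v_2 = (4, -2, 0, -1, 3)ᵀ
v_3 = (0, 0, 1, 0, 0)ᵀ

Let N = A − (-3)·I. We want v_3 with N^3 v_3 = 0 but N^2 v_3 ≠ 0; then v_{j-1} := N · v_j for j = 3, …, 2.

Pick v_3 = (0, 0, 1, 0, 0)ᵀ.
Then v_2 = N · v_3 = (4, -2, 0, -1, 3)ᵀ.
Then v_1 = N · v_2 = (2, -1, 0, 0, 2)ᵀ.

Sanity check: (A − (-3)·I) v_1 = (0, 0, 0, 0, 0)ᵀ = 0. ✓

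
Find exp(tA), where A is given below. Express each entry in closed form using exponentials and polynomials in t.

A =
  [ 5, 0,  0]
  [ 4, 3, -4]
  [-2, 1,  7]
e^{tA} =
  [exp(5*t), 0, 0]
  [4*t*exp(5*t), -2*t*exp(5*t) + exp(5*t), -4*t*exp(5*t)]
  [-2*t*exp(5*t), t*exp(5*t), 2*t*exp(5*t) + exp(5*t)]

Strategy: write A = P · J · P⁻¹ where J is a Jordan canonical form, so e^{tA} = P · e^{tJ} · P⁻¹, and e^{tJ} can be computed block-by-block.

A has Jordan form
J =
  [5, 1, 0]
  [0, 5, 0]
  [0, 0, 5]
(up to reordering of blocks).

Per-block formulas:
  For a 2×2 Jordan block J_2(5): exp(t · J_2(5)) = e^(5t)·(I + t·N), where N is the 2×2 nilpotent shift.
  For a 1×1 block at λ = 5: exp(t · [5]) = [e^(5t)].

After assembling e^{tJ} and conjugating by P, we get:

e^{tA} =
  [exp(5*t), 0, 0]
  [4*t*exp(5*t), -2*t*exp(5*t) + exp(5*t), -4*t*exp(5*t)]
  [-2*t*exp(5*t), t*exp(5*t), 2*t*exp(5*t) + exp(5*t)]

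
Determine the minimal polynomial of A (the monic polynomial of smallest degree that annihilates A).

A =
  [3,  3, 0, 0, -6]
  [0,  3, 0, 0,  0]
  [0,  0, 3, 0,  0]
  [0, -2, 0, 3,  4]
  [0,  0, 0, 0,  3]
x^2 - 6*x + 9

The characteristic polynomial is χ_A(x) = (x - 3)^5, so the eigenvalues are known. The minimal polynomial is
  m_A(x) = Π_λ (x − λ)^{k_λ}
where k_λ is the size of the *largest* Jordan block for λ (equivalently, the smallest k with (A − λI)^k v = 0 for every generalised eigenvector v of λ).

  λ = 3: largest Jordan block has size 2, contributing (x − 3)^2

So m_A(x) = (x - 3)^2 = x^2 - 6*x + 9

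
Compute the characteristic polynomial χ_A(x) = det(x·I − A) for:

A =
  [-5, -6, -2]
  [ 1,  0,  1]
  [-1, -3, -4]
x^3 + 9*x^2 + 27*x + 27

Expanding det(x·I − A) (e.g. by cofactor expansion or by noting that A is similar to its Jordan form J, which has the same characteristic polynomial as A) gives
  χ_A(x) = x^3 + 9*x^2 + 27*x + 27
which factors as (x + 3)^3. The eigenvalues (with algebraic multiplicities) are λ = -3 with multiplicity 3.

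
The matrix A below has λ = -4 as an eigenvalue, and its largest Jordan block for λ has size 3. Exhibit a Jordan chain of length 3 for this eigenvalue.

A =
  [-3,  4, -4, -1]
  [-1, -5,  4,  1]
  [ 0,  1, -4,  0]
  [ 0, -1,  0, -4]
A Jordan chain for λ = -4 of length 3:
v_1 = (-3, 0, -1, 1)ᵀ
v_2 = (1, -1, 0, 0)ᵀ
v_3 = (1, 0, 0, 0)ᵀ

Let N = A − (-4)·I. We want v_3 with N^3 v_3 = 0 but N^2 v_3 ≠ 0; then v_{j-1} := N · v_j for j = 3, …, 2.

Pick v_3 = (1, 0, 0, 0)ᵀ.
Then v_2 = N · v_3 = (1, -1, 0, 0)ᵀ.
Then v_1 = N · v_2 = (-3, 0, -1, 1)ᵀ.

Sanity check: (A − (-4)·I) v_1 = (0, 0, 0, 0)ᵀ = 0. ✓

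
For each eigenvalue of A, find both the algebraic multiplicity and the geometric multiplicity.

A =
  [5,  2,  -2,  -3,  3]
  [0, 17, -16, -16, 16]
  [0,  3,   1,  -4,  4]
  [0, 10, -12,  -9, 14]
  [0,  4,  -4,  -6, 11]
λ = 5: alg = 5, geom = 3

Step 1 — factor the characteristic polynomial to read off the algebraic multiplicities:
  χ_A(x) = (x - 5)^5

Step 2 — compute geometric multiplicities via the rank-nullity identity g(λ) = n − rank(A − λI):
  rank(A − (5)·I) = 2, so dim ker(A − (5)·I) = n − 2 = 3

Summary:
  λ = 5: algebraic multiplicity = 5, geometric multiplicity = 3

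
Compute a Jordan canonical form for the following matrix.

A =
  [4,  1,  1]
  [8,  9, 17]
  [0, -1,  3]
J_1(4) ⊕ J_2(6)

The characteristic polynomial is
  det(x·I − A) = x^3 - 16*x^2 + 84*x - 144 = (x - 6)^2*(x - 4)

Eigenvalues and multiplicities (the geometric multiplicity of λ is n − rank(A − λI), which equals the number of Jordan blocks for λ):
  λ = 4: algebraic multiplicity = 1, geometric multiplicity = 1
  λ = 6: algebraic multiplicity = 2, geometric multiplicity = 1

Determining the block sizes for each eigenvalue:
  λ = 4: one block (gm = 1), so the single block has size am = 1 → block sizes [1]
  λ = 6: one block (gm = 1), so the single block has size am = 2 → block sizes [2]

Assembling the blocks gives a Jordan form
J =
  [4, 0, 0]
  [0, 6, 1]
  [0, 0, 6]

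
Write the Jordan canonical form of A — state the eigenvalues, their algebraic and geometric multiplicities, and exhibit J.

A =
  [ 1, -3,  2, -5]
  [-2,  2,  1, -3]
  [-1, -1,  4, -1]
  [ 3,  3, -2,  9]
J_3(4) ⊕ J_1(4)

The characteristic polynomial is
  det(x·I − A) = x^4 - 16*x^3 + 96*x^2 - 256*x + 256 = (x - 4)^4

Eigenvalues and multiplicities (the geometric multiplicity of λ is n − rank(A − λI), which equals the number of Jordan blocks for λ):
  λ = 4: algebraic multiplicity = 4, geometric multiplicity = 2

Determining the block sizes for each eigenvalue:
  λ = 4: with am = 4 and gm = 2, the partition is not yet determined (e.g. several partitions of 4 into 2 parts exist). Let N = A − (4)·I. Computing rank(N^1) = 2, rank(N^2) = 1, rank(N^3) = 0; the number of blocks of size ≥ j is rank(N^{j−1}) − rank(N^j), giving [2, 1, 1]. So we have 1 block(s) of size 3, 1 block(s) of size 1 → block sizes [3, 1]

Assembling the blocks gives a Jordan form
J =
  [4, 1, 0, 0]
  [0, 4, 1, 0]
  [0, 0, 4, 0]
  [0, 0, 0, 4]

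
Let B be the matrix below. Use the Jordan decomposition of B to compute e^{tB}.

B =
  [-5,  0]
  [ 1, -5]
e^{tB} =
  [exp(-5*t), 0]
  [t*exp(-5*t), exp(-5*t)]

Strategy: write B = P · J · P⁻¹ where J is a Jordan canonical form, so e^{tB} = P · e^{tJ} · P⁻¹, and e^{tJ} can be computed block-by-block.

B has Jordan form
J =
  [-5,  1]
  [ 0, -5]
(up to reordering of blocks).

Per-block formulas:
  For a 2×2 Jordan block J_2(-5): exp(t · J_2(-5)) = e^(-5t)·(I + t·N), where N is the 2×2 nilpotent shift.

After assembling e^{tJ} and conjugating by P, we get:

e^{tB} =
  [exp(-5*t), 0]
  [t*exp(-5*t), exp(-5*t)]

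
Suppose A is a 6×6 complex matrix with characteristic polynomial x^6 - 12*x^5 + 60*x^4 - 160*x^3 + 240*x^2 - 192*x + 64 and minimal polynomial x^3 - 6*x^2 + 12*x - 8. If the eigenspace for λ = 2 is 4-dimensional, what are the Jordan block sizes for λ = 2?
Block sizes for λ = 2: [3, 1, 1, 1]

Step 1 — from the characteristic polynomial, algebraic multiplicity of λ = 2 is 6. From dim ker(A − (2)·I) = 4, there are exactly 4 Jordan blocks for λ = 2.
Step 2 — from the minimal polynomial, the factor (x − 2)^3 tells us the largest block for λ = 2 has size 3.
Step 3 — with total size 6, 4 blocks, and largest block 3, the block sizes (in nonincreasing order) are [3, 1, 1, 1].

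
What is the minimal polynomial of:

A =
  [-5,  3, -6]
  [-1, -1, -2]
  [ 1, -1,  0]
x^2 + 4*x + 4

The characteristic polynomial is χ_A(x) = (x + 2)^3, so the eigenvalues are known. The minimal polynomial is
  m_A(x) = Π_λ (x − λ)^{k_λ}
where k_λ is the size of the *largest* Jordan block for λ (equivalently, the smallest k with (A − λI)^k v = 0 for every generalised eigenvector v of λ).

  λ = -2: largest Jordan block has size 2, contributing (x + 2)^2

So m_A(x) = (x + 2)^2 = x^2 + 4*x + 4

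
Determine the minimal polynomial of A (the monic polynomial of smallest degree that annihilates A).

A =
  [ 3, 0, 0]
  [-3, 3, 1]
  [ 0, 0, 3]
x^2 - 6*x + 9

The characteristic polynomial is χ_A(x) = (x - 3)^3, so the eigenvalues are known. The minimal polynomial is
  m_A(x) = Π_λ (x − λ)^{k_λ}
where k_λ is the size of the *largest* Jordan block for λ (equivalently, the smallest k with (A − λI)^k v = 0 for every generalised eigenvector v of λ).

  λ = 3: largest Jordan block has size 2, contributing (x − 3)^2

So m_A(x) = (x - 3)^2 = x^2 - 6*x + 9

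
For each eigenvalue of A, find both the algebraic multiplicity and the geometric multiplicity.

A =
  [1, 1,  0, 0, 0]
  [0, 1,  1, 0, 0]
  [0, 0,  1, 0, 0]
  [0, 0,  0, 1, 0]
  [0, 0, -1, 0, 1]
λ = 1: alg = 5, geom = 3

Step 1 — factor the characteristic polynomial to read off the algebraic multiplicities:
  χ_A(x) = (x - 1)^5

Step 2 — compute geometric multiplicities via the rank-nullity identity g(λ) = n − rank(A − λI):
  rank(A − (1)·I) = 2, so dim ker(A − (1)·I) = n − 2 = 3

Summary:
  λ = 1: algebraic multiplicity = 5, geometric multiplicity = 3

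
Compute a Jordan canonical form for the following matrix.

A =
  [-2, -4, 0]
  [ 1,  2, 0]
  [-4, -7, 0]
J_3(0)

The characteristic polynomial is
  det(x·I − A) = x^3

Eigenvalues and multiplicities (the geometric multiplicity of λ is n − rank(A − λI), which equals the number of Jordan blocks for λ):
  λ = 0: algebraic multiplicity = 3, geometric multiplicity = 1

Determining the block sizes for each eigenvalue:
  λ = 0: one block (gm = 1), so the single block has size am = 3 → block sizes [3]

Assembling the blocks gives a Jordan form
J =
  [0, 1, 0]
  [0, 0, 1]
  [0, 0, 0]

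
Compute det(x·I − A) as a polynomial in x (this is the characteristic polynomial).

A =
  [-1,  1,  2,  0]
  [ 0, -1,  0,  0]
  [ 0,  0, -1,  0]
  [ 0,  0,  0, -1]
x^4 + 4*x^3 + 6*x^2 + 4*x + 1

Expanding det(x·I − A) (e.g. by cofactor expansion or by noting that A is similar to its Jordan form J, which has the same characteristic polynomial as A) gives
  χ_A(x) = x^4 + 4*x^3 + 6*x^2 + 4*x + 1
which factors as (x + 1)^4. The eigenvalues (with algebraic multiplicities) are λ = -1 with multiplicity 4.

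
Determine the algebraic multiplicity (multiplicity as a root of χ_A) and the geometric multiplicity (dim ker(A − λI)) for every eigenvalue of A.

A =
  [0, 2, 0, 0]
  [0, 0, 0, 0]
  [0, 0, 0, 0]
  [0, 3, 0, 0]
λ = 0: alg = 4, geom = 3

Step 1 — factor the characteristic polynomial to read off the algebraic multiplicities:
  χ_A(x) = x^4

Step 2 — compute geometric multiplicities via the rank-nullity identity g(λ) = n − rank(A − λI):
  rank(A − (0)·I) = 1, so dim ker(A − (0)·I) = n − 1 = 3

Summary:
  λ = 0: algebraic multiplicity = 4, geometric multiplicity = 3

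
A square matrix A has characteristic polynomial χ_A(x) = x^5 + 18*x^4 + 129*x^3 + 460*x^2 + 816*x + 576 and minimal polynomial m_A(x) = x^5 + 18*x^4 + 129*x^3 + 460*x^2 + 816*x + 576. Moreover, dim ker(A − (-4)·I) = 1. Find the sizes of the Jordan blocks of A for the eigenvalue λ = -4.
Block sizes for λ = -4: [3]

Step 1 — from the characteristic polynomial, algebraic multiplicity of λ = -4 is 3. From dim ker(A − (-4)·I) = 1, there are exactly 1 Jordan blocks for λ = -4.
Step 2 — from the minimal polynomial, the factor (x + 4)^3 tells us the largest block for λ = -4 has size 3.
Step 3 — with total size 3, 1 blocks, and largest block 3, the block sizes (in nonincreasing order) are [3].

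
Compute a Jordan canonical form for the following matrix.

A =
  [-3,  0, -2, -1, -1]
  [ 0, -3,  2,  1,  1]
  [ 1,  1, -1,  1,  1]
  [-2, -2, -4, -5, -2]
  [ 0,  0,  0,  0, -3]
J_2(-3) ⊕ J_2(-3) ⊕ J_1(-3)

The characteristic polynomial is
  det(x·I − A) = x^5 + 15*x^4 + 90*x^3 + 270*x^2 + 405*x + 243 = (x + 3)^5

Eigenvalues and multiplicities (the geometric multiplicity of λ is n − rank(A − λI), which equals the number of Jordan blocks for λ):
  λ = -3: algebraic multiplicity = 5, geometric multiplicity = 3

Determining the block sizes for each eigenvalue:
  λ = -3: with am = 5 and gm = 3, the partition is not yet determined (e.g. several partitions of 5 into 3 parts exist). Let N = A − (-3)·I. Computing rank(N^1) = 2, rank(N^2) = 0; the number of blocks of size ≥ j is rank(N^{j−1}) − rank(N^j), giving [3, 2]. So we have 2 block(s) of size 2, 1 block(s) of size 1 → block sizes [2, 2, 1]

Assembling the blocks gives a Jordan form
J =
  [-3,  1,  0,  0,  0]
  [ 0, -3,  0,  0,  0]
  [ 0,  0, -3,  1,  0]
  [ 0,  0,  0, -3,  0]
  [ 0,  0,  0,  0, -3]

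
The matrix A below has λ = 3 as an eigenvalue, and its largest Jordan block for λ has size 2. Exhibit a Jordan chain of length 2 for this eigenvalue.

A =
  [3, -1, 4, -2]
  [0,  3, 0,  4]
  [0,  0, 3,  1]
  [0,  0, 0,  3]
A Jordan chain for λ = 3 of length 2:
v_1 = (-1, 0, 0, 0)ᵀ
v_2 = (0, 1, 0, 0)ᵀ

Let N = A − (3)·I. We want v_2 with N^2 v_2 = 0 but N^1 v_2 ≠ 0; then v_{j-1} := N · v_j for j = 2, …, 2.

Pick v_2 = (0, 1, 0, 0)ᵀ.
Then v_1 = N · v_2 = (-1, 0, 0, 0)ᵀ.

Sanity check: (A − (3)·I) v_1 = (0, 0, 0, 0)ᵀ = 0. ✓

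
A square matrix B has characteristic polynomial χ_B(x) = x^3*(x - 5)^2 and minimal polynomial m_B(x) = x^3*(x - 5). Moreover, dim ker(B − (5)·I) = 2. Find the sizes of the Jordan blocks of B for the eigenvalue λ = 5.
Block sizes for λ = 5: [1, 1]

Step 1 — from the characteristic polynomial, algebraic multiplicity of λ = 5 is 2. From dim ker(B − (5)·I) = 2, there are exactly 2 Jordan blocks for λ = 5.
Step 2 — from the minimal polynomial, the factor (x − 5) tells us the largest block for λ = 5 has size 1.
Step 3 — with total size 2, 2 blocks, and largest block 1, the block sizes (in nonincreasing order) are [1, 1].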